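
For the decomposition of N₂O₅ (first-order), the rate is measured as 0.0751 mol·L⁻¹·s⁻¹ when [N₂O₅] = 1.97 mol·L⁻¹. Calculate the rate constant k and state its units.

0.03812 s⁻¹

Step 1: rate = k[N₂O₅]^1, so k = rate / [N₂O₅]^1.
Step 2: k = 0.0751 / (1.97)^1 = 0.0751 / 1.97.
Step 3: k = 0.03812 s⁻¹.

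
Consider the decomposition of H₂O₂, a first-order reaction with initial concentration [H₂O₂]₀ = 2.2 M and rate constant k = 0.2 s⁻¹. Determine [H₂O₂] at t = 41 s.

0.0006042 M

Step 1: For a first-order reaction: [H₂O₂] = [H₂O₂]₀ × e^(-kt)
Step 2: [H₂O₂] = 2.2 × e^(-0.2 × 41)
Step 3: [H₂O₂] = 2.2 × e^(-8.2)
Step 4: [H₂O₂] = 2.2 × 0.000274654 = 0.0006042 M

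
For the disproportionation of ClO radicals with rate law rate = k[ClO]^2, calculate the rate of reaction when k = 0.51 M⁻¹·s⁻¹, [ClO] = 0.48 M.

0.1175 M/s

Step 1: Identify the rate law: rate = k[ClO]^2
Step 2: Substitute values: rate = 0.51 × (0.48)^2
Step 3: Calculate: rate = 0.51 × 0.2304 = 0.117504 M/s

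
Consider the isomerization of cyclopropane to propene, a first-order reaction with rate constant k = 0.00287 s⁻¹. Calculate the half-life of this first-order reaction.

241.5 s

Step 1: For a first-order reaction, t₁/₂ = ln(2)/k
Step 2: t₁/₂ = ln(2)/0.00287
Step 3: t₁/₂ = 0.6931/0.00287 = 241.5 s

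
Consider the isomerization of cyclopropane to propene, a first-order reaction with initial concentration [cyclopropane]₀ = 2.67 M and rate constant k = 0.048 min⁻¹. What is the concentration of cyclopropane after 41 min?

0.3731 M

Step 1: For a first-order reaction: [cyclopropane] = [cyclopropane]₀ × e^(-kt)
Step 2: [cyclopropane] = 2.67 × e^(-0.048 × 41)
Step 3: [cyclopropane] = 2.67 × e^(-1.968)
Step 4: [cyclopropane] = 2.67 × 0.139736 = 0.3731 M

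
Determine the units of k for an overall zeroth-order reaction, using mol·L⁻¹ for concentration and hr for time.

mol·L⁻¹·hr⁻¹

Step 1: For overall order n, rate = k × (concentration)^n.
Step 2: Rate has units mol·L⁻¹·hr⁻¹; concentration term has units (mol·L⁻¹)^0.
Step 3: k = rate / (concentration)^n, so units of k = (mol·L⁻¹)^(1-0)·hr⁻¹ = mol·L⁻¹·hr⁻¹.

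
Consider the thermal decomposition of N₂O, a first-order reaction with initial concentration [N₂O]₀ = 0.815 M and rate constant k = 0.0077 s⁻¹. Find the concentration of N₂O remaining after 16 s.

0.7205 M

Step 1: For a first-order reaction: [N₂O] = [N₂O]₀ × e^(-kt)
Step 2: [N₂O] = 0.815 × e^(-0.0077 × 16)
Step 3: [N₂O] = 0.815 × e^(-0.1232)
Step 4: [N₂O] = 0.815 × 0.884087 = 0.7205 M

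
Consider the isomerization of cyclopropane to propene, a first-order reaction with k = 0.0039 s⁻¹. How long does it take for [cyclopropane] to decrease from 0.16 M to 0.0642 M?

234.1 s

Step 1: For first-order: t = ln([cyclopropane]₀/[cyclopropane])/k
Step 2: t = ln(0.16/0.0642)/0.0039
Step 3: t = ln(2.492)/0.0039
Step 4: t = 0.9132/0.0039 = 234.1 s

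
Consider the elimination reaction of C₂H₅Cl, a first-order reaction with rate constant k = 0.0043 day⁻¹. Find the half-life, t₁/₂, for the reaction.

161.2 day

Step 1: For a first-order reaction, t₁/₂ = ln(2)/k
Step 2: t₁/₂ = ln(2)/0.0043
Step 3: t₁/₂ = 0.6931/0.0043 = 161.2 day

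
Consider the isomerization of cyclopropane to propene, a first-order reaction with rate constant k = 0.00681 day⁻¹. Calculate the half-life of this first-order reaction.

101.8 day

Step 1: For a first-order reaction, t₁/₂ = ln(2)/k
Step 2: t₁/₂ = ln(2)/0.00681
Step 3: t₁/₂ = 0.6931/0.00681 = 101.8 day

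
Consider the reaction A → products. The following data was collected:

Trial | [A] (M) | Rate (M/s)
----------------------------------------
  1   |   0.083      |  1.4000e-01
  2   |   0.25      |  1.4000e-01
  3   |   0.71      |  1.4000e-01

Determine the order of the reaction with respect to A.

zeroth order (0)

Step 1: Compare trials - when concentration changes, rate stays constant.
Step 2: rate₂/rate₁ = 1.4000e-01/1.4000e-01 = 1
Step 3: [A]₂/[A]₁ = 0.25/0.083 = 3.012
Step 4: Since rate ratio ≈ (conc ratio)^0, the reaction is zeroth order.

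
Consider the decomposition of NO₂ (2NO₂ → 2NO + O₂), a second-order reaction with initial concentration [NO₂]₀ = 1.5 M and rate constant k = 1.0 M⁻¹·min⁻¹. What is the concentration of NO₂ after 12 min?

0.07895 M

Step 1: For a second-order reaction: 1/[NO₂] = 1/[NO₂]₀ + kt
Step 2: 1/[NO₂] = 1/1.5 + 1.0 × 12
Step 3: 1/[NO₂] = 0.6667 + 12 = 12.67
Step 4: [NO₂] = 1/12.67 = 0.07895 M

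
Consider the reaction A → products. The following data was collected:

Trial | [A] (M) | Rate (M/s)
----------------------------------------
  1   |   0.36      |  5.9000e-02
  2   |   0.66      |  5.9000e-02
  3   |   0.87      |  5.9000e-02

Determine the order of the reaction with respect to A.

zeroth order (0)

Step 1: Compare trials - when concentration changes, rate stays constant.
Step 2: rate₂/rate₁ = 5.9000e-02/5.9000e-02 = 1
Step 3: [A]₂/[A]₁ = 0.66/0.36 = 1.833
Step 4: Since rate ratio ≈ (conc ratio)^0, the reaction is zeroth order.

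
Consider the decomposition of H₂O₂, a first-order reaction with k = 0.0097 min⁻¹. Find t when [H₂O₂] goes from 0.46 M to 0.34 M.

31.16 min

Step 1: For first-order: t = ln([H₂O₂]₀/[H₂O₂])/k
Step 2: t = ln(0.46/0.34)/0.0097
Step 3: t = ln(1.353)/0.0097
Step 4: t = 0.3023/0.0097 = 31.16 min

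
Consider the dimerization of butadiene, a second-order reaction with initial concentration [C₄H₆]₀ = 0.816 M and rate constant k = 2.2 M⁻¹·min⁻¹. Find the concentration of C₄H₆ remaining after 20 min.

0.02211 M

Step 1: For a second-order reaction: 1/[C₄H₆] = 1/[C₄H₆]₀ + kt
Step 2: 1/[C₄H₆] = 1/0.816 + 2.2 × 20
Step 3: 1/[C₄H₆] = 1.225 + 44 = 45.23
Step 4: [C₄H₆] = 1/45.23 = 0.02211 M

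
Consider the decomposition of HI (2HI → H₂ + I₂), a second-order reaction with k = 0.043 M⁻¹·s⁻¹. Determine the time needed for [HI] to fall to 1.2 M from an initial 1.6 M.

4.845 s

Step 1: For second-order: t = (1/[HI] - 1/[HI]₀)/k
Step 2: t = (1/1.2 - 1/1.6)/0.043
Step 3: t = (0.8333 - 0.625)/0.043
Step 4: t = 0.2083/0.043 = 4.845 s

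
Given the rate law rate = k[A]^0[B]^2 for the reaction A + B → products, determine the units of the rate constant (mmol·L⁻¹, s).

(mmol·L⁻¹)⁻¹·s⁻¹

Step 1: Overall order = 0 + 2 = 2.
Step 2: rate has units mmol·L⁻¹·s⁻¹; [A]^0[B]^2 has units (mmol·L⁻¹)^2.
Step 3: k = rate/([A]^0[B]^2), so units of k = (mmol·L⁻¹)^(1-2)·s⁻¹ = (mmol·L⁻¹)⁻¹·s⁻¹.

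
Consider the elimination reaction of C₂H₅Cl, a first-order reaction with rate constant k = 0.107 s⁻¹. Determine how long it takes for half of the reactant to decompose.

6.478 s

Step 1: For a first-order reaction, t₁/₂ = ln(2)/k
Step 2: t₁/₂ = ln(2)/0.107
Step 3: t₁/₂ = 0.6931/0.107 = 6.478 s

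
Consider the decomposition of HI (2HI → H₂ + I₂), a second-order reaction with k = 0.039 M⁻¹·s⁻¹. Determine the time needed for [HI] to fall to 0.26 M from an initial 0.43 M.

38.99 s

Step 1: For second-order: t = (1/[HI] - 1/[HI]₀)/k
Step 2: t = (1/0.26 - 1/0.43)/0.039
Step 3: t = (3.846 - 2.326)/0.039
Step 4: t = 1.521/0.039 = 38.99 s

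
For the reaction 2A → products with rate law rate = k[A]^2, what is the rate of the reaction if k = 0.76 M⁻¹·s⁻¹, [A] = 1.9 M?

2.744 M/s

Step 1: Identify the rate law: rate = k[A]^2
Step 2: Substitute values: rate = 0.76 × (1.9)^2
Step 3: Calculate: rate = 0.76 × 3.61 = 2.7436 M/s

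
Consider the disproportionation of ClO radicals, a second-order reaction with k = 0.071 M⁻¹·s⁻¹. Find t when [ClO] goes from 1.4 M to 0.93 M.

5.084 s

Step 1: For second-order: t = (1/[ClO] - 1/[ClO]₀)/k
Step 2: t = (1/0.93 - 1/1.4)/0.071
Step 3: t = (1.075 - 0.7143)/0.071
Step 4: t = 0.361/0.071 = 5.084 s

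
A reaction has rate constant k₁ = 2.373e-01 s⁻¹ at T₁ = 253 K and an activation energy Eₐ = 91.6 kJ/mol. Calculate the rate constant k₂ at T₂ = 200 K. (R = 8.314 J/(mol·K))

2.309e-06 s⁻¹

Step 1: Use the two-temperature Arrhenius form: ln(k₂/k₁) = -Eₐ/R × (1/T₂ - 1/T₁)
Step 2: Convert Eₐ to J/mol: 91.6 kJ/mol = 91600 J/mol
Step 3: 1/T₂ - 1/T₁ = 1/200 - 1/253 = 1.047431e-03 K⁻¹
Step 4: ln(k₂/k₁) = -91600/8.314 × 1.047431e-03 = -11.54013
Step 5: k₂ = k₁ × exp(-11.54013) = 2.373e-01 × 9.73162e-06 = 2.309e-06 s⁻¹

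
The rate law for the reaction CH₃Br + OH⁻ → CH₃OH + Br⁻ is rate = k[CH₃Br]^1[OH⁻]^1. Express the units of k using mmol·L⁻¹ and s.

(mmol·L⁻¹)⁻¹·s⁻¹

Step 1: Overall order = 1 + 1 = 2.
Step 2: rate has units mmol·L⁻¹·s⁻¹; [CH₃Br]^1[OH⁻]^1 has units (mmol·L⁻¹)^2.
Step 3: k = rate/([CH₃Br]^1[OH⁻]^1), so units of k = (mmol·L⁻¹)^(1-2)·s⁻¹ = (mmol·L⁻¹)⁻¹·s⁻¹.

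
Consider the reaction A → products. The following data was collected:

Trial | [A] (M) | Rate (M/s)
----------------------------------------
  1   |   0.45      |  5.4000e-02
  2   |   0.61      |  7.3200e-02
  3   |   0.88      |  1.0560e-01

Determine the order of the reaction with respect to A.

first order (1)

Step 1: Compare trials to find order n where rate₂/rate₁ = ([A]₂/[A]₁)^n
Step 2: rate₂/rate₁ = 7.3200e-02/5.4000e-02 = 1.356
Step 3: [A]₂/[A]₁ = 0.61/0.45 = 1.356
Step 4: n = ln(1.356)/ln(1.356) = 1.00 ≈ 1
Step 5: The reaction is first order in A.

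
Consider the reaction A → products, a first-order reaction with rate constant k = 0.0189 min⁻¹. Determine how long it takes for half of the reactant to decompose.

36.67 min

Step 1: For a first-order reaction, t₁/₂ = ln(2)/k
Step 2: t₁/₂ = ln(2)/0.0189
Step 3: t₁/₂ = 0.6931/0.0189 = 36.67 min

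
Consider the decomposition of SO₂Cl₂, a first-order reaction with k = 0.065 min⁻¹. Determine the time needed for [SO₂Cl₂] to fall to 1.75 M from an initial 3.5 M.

10.66 min

Step 1: For first-order: t = ln([SO₂Cl₂]₀/[SO₂Cl₂])/k
Step 2: t = ln(3.5/1.75)/0.065
Step 3: t = ln(2)/0.065
Step 4: t = 0.6931/0.065 = 10.66 min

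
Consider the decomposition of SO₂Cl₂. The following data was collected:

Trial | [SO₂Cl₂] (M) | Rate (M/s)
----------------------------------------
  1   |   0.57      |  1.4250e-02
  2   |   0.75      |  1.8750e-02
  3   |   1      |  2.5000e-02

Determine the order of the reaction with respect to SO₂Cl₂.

first order (1)

Step 1: Compare trials to find order n where rate₂/rate₁ = ([SO₂Cl₂]₂/[SO₂Cl₂]₁)^n
Step 2: rate₂/rate₁ = 1.8750e-02/1.4250e-02 = 1.316
Step 3: [SO₂Cl₂]₂/[SO₂Cl₂]₁ = 0.75/0.57 = 1.316
Step 4: n = ln(1.316)/ln(1.316) = 1.00 ≈ 1
Step 5: The reaction is first order in SO₂Cl₂.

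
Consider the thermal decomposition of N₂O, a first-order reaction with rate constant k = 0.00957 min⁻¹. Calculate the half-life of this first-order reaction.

72.43 min

Step 1: For a first-order reaction, t₁/₂ = ln(2)/k
Step 2: t₁/₂ = ln(2)/0.00957
Step 3: t₁/₂ = 0.6931/0.00957 = 72.43 min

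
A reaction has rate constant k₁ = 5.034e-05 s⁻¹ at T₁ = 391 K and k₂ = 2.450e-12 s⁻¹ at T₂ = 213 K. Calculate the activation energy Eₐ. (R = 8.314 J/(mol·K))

65.5 kJ/mol

Step 1: Use the two-temperature Arrhenius form: ln(k₂/k₁) = -Eₐ/R × (1/T₂ - 1/T₁)
Step 2: ln(k₂/k₁) = ln(2.450e-12/5.034e-05) = ln(4.86691e-08) = -16.8382
Step 3: 1/T₂ - 1/T₁ = 1/213 - 1/391 = 2.137291e-03 K⁻¹
Step 4: Eₐ = -R × ln(k₂/k₁) / (1/T₂ - 1/T₁) = -8.314 × -16.8382 / 2.137291e-03
Step 5: Eₐ = 6.5500e+04 J/mol = 65.5 kJ/mol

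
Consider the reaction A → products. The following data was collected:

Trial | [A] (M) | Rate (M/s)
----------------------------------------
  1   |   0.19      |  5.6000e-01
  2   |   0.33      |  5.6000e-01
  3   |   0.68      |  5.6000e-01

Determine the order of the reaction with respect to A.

zeroth order (0)

Step 1: Compare trials - when concentration changes, rate stays constant.
Step 2: rate₂/rate₁ = 5.6000e-01/5.6000e-01 = 1
Step 3: [A]₂/[A]₁ = 0.33/0.19 = 1.737
Step 4: Since rate ratio ≈ (conc ratio)^0, the reaction is zeroth order.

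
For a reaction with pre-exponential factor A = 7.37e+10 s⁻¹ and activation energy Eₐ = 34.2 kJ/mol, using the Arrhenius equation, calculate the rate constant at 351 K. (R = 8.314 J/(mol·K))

5.99e+05 s⁻¹

Step 1: Use the Arrhenius equation: k = A × exp(-Eₐ/RT)
Step 2: Convert Eₐ to J/mol: 34.2 kJ/mol = 34200 J/mol
Step 3: Calculate the exponent: -Eₐ/(RT) = -34200/(8.314 × 351) = -11.71950
Step 4: k = 7.37e+10 × exp(-11.71950)
Step 5: k = 7.37e+10 × 8.13366e-06 = 5.9945e+05 s⁻¹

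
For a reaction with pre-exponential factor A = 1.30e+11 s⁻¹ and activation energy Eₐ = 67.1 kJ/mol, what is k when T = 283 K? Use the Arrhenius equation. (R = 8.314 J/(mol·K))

5.35e-02 s⁻¹

Step 1: Use the Arrhenius equation: k = A × exp(-Eₐ/RT)
Step 2: Convert Eₐ to J/mol: 67.1 kJ/mol = 67100 J/mol
Step 3: Calculate the exponent: -Eₐ/(RT) = -67100/(8.314 × 283) = -28.51846
Step 4: k = 1.30e+11 × exp(-28.51846)
Step 5: k = 1.30e+11 × 4.11709e-13 = 5.3522e-02 s⁻¹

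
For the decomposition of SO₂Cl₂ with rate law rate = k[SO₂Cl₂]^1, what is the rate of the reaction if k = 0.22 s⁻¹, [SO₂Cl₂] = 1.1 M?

0.242 M/s

Step 1: Identify the rate law: rate = k[SO₂Cl₂]^1
Step 2: Substitute values: rate = 0.22 × (1.1)^1
Step 3: Calculate: rate = 0.22 × 1.1 = 0.242 M/s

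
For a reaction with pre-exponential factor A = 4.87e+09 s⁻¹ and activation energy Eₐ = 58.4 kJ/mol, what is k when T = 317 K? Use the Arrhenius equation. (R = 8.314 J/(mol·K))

1.16e+00 s⁻¹

Step 1: Use the Arrhenius equation: k = A × exp(-Eₐ/RT)
Step 2: Convert Eₐ to J/mol: 58.4 kJ/mol = 58400 J/mol
Step 3: Calculate the exponent: -Eₐ/(RT) = -58400/(8.314 × 317) = -22.15866
Step 4: k = 4.87e+09 × exp(-22.15866)
Step 5: k = 4.87e+09 × 2.38022e-10 = 1.1592e+00 s⁻¹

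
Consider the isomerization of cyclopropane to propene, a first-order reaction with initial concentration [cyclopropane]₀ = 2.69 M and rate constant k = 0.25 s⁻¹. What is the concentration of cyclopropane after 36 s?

0.000332 M

Step 1: For a first-order reaction: [cyclopropane] = [cyclopropane]₀ × e^(-kt)
Step 2: [cyclopropane] = 2.69 × e^(-0.25 × 36)
Step 3: [cyclopropane] = 2.69 × e^(-9)
Step 4: [cyclopropane] = 2.69 × 0.00012341 = 0.000332 M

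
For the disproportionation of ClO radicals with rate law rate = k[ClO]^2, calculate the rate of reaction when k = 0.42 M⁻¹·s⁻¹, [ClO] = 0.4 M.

0.0672 M/s

Step 1: Identify the rate law: rate = k[ClO]^2
Step 2: Substitute values: rate = 0.42 × (0.4)^2
Step 3: Calculate: rate = 0.42 × 0.16 = 0.0672 M/s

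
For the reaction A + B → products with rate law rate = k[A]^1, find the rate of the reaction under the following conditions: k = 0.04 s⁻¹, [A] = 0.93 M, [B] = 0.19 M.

0.0372 M/s

Step 1: The rate law is rate = k[A]^1
Step 2: Note that the rate does not depend on [B] (zero order in B).
Step 3: rate = 0.04 × (0.93)^1 = 0.0372 M/s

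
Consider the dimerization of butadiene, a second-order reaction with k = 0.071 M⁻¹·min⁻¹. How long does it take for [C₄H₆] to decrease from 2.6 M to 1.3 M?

5.417 min

Step 1: For second-order: t = (1/[C₄H₆] - 1/[C₄H₆]₀)/k
Step 2: t = (1/1.3 - 1/2.6)/0.071
Step 3: t = (0.7692 - 0.3846)/0.071
Step 4: t = 0.3846/0.071 = 5.417 min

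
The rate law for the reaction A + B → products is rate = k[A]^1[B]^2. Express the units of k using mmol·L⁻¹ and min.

(mmol·L⁻¹)⁻²·min⁻¹

Step 1: Overall order = 1 + 2 = 3.
Step 2: rate has units mmol·L⁻¹·min⁻¹; [A]^1[B]^2 has units (mmol·L⁻¹)^3.
Step 3: k = rate/([A]^1[B]^2), so units of k = (mmol·L⁻¹)^(1-3)·min⁻¹ = (mmol·L⁻¹)⁻²·min⁻¹.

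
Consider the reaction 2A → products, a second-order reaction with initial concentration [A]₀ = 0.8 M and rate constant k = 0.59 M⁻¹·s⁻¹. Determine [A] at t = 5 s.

0.2381 M

Step 1: For a second-order reaction: 1/[A] = 1/[A]₀ + kt
Step 2: 1/[A] = 1/0.8 + 0.59 × 5
Step 3: 1/[A] = 1.25 + 2.95 = 4.2
Step 4: [A] = 1/4.2 = 0.2381 M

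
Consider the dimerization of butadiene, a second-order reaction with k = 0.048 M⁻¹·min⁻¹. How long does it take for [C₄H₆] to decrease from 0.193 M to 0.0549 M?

271.5 min

Step 1: For second-order: t = (1/[C₄H₆] - 1/[C₄H₆]₀)/k
Step 2: t = (1/0.0549 - 1/0.193)/0.048
Step 3: t = (18.21 - 5.181)/0.048
Step 4: t = 13.03/0.048 = 271.5 min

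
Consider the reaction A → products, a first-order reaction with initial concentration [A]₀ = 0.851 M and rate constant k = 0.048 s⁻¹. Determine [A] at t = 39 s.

0.1309 M

Step 1: For a first-order reaction: [A] = [A]₀ × e^(-kt)
Step 2: [A] = 0.851 × e^(-0.048 × 39)
Step 3: [A] = 0.851 × e^(-1.872)
Step 4: [A] = 0.851 × 0.153816 = 0.1309 M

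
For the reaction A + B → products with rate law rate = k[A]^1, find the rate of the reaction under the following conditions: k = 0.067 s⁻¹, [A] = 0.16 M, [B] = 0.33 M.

0.01072 M/s

Step 1: The rate law is rate = k[A]^1
Step 2: Note that the rate does not depend on [B] (zero order in B).
Step 3: rate = 0.067 × (0.16)^1 = 0.01072 M/s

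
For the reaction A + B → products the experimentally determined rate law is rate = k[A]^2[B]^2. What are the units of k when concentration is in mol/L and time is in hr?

(mol/L)⁻³·hr⁻¹

Step 1: Overall order = 2 + 2 = 4.
Step 2: rate has units mol/L·hr⁻¹; [A]^2[B]^2 has units (mol/L)^4.
Step 3: k = rate/([A]^2[B]^2), so units of k = (mol/L)^(1-4)·hr⁻¹ = (mol/L)⁻³·hr⁻¹.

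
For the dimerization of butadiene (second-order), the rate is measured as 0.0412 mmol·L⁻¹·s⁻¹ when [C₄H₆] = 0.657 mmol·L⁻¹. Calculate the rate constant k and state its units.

0.09545 (mmol·L⁻¹)⁻¹·s⁻¹

Step 1: rate = k[C₄H₆]^2, so k = rate / [C₄H₆]^2.
Step 2: k = 0.0412 / (0.657)^2 = 0.0412 / 0.4316.
Step 3: k = 0.09545 (mmol·L⁻¹)⁻¹·s⁻¹.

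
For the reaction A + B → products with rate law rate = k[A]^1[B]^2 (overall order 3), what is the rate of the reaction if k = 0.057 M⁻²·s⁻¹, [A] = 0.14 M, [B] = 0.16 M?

0.0002043 M/s

Step 1: The rate law is rate = k[A]^1[B]^2, overall order = 1+2 = 3
Step 2: Substitute values: rate = 0.057 × (0.14)^1 × (0.16)^2
Step 3: rate = 0.057 × 0.14 × 0.0256 = 0.000204288 M/s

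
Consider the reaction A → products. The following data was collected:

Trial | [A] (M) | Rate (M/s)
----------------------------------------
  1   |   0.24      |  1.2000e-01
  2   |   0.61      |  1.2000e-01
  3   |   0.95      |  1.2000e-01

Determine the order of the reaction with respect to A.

zeroth order (0)

Step 1: Compare trials - when concentration changes, rate stays constant.
Step 2: rate₂/rate₁ = 1.2000e-01/1.2000e-01 = 1
Step 3: [A]₂/[A]₁ = 0.61/0.24 = 2.542
Step 4: Since rate ratio ≈ (conc ratio)^0, the reaction is zeroth order.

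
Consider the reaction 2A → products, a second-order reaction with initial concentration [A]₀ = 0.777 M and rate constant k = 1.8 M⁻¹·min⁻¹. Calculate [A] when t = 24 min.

0.02248 M

Step 1: For a second-order reaction: 1/[A] = 1/[A]₀ + kt
Step 2: 1/[A] = 1/0.777 + 1.8 × 24
Step 3: 1/[A] = 1.287 + 43.2 = 44.49
Step 4: [A] = 1/44.49 = 0.02248 M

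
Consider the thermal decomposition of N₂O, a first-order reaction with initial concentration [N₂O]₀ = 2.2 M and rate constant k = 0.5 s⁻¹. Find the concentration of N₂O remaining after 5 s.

0.1806 M

Step 1: For a first-order reaction: [N₂O] = [N₂O]₀ × e^(-kt)
Step 2: [N₂O] = 2.2 × e^(-0.5 × 5)
Step 3: [N₂O] = 2.2 × e^(-2.5)
Step 4: [N₂O] = 2.2 × 0.082085 = 0.1806 M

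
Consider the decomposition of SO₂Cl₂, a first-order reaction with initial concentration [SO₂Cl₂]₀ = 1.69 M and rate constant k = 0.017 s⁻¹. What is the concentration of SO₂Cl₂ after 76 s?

0.4643 M

Step 1: For a first-order reaction: [SO₂Cl₂] = [SO₂Cl₂]₀ × e^(-kt)
Step 2: [SO₂Cl₂] = 1.69 × e^(-0.017 × 76)
Step 3: [SO₂Cl₂] = 1.69 × e^(-1.292)
Step 4: [SO₂Cl₂] = 1.69 × 0.274721 = 0.4643 M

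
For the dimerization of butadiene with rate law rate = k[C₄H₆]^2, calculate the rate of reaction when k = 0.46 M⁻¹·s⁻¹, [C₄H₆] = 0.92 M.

0.3893 M/s

Step 1: Identify the rate law: rate = k[C₄H₆]^2
Step 2: Substitute values: rate = 0.46 × (0.92)^2
Step 3: Calculate: rate = 0.46 × 0.8464 = 0.389344 M/s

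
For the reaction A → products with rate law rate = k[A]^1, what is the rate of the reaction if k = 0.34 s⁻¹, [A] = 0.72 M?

0.2448 M/s

Step 1: Identify the rate law: rate = k[A]^1
Step 2: Substitute values: rate = 0.34 × (0.72)^1
Step 3: Calculate: rate = 0.34 × 0.72 = 0.2448 M/s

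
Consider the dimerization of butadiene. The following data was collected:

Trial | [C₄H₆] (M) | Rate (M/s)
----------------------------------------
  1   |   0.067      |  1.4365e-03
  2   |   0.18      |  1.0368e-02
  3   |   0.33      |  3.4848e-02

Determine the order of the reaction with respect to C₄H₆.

second order (2)

Step 1: Compare trials to find order n where rate₂/rate₁ = ([C₄H₆]₂/[C₄H₆]₁)^n
Step 2: rate₂/rate₁ = 1.0368e-02/1.4365e-03 = 7.218
Step 3: [C₄H₆]₂/[C₄H₆]₁ = 0.18/0.067 = 2.687
Step 4: n = ln(7.218)/ln(2.687) = 2.00 ≈ 2
Step 5: The reaction is second order in C₄H₆.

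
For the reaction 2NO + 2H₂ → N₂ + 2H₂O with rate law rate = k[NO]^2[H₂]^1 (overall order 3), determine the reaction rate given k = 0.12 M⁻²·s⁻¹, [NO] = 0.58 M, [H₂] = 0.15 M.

0.006055 M/s

Step 1: The rate law is rate = k[NO]^2[H₂]^1, overall order = 2+1 = 3
Step 2: Substitute values: rate = 0.12 × (0.58)^2 × (0.15)^1
Step 3: rate = 0.12 × 0.3364 × 0.15 = 0.0060552 M/s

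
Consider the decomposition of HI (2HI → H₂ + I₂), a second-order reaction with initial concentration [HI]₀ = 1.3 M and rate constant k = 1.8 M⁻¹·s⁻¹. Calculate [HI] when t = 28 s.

0.01954 M

Step 1: For a second-order reaction: 1/[HI] = 1/[HI]₀ + kt
Step 2: 1/[HI] = 1/1.3 + 1.8 × 28
Step 3: 1/[HI] = 0.7692 + 50.4 = 51.17
Step 4: [HI] = 1/51.17 = 0.01954 M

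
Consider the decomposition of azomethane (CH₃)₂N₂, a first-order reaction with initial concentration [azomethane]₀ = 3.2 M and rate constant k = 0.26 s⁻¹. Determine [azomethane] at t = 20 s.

0.01765 M

Step 1: For a first-order reaction: [azomethane] = [azomethane]₀ × e^(-kt)
Step 2: [azomethane] = 3.2 × e^(-0.26 × 20)
Step 3: [azomethane] = 3.2 × e^(-5.2)
Step 4: [azomethane] = 3.2 × 0.00551656 = 0.01765 M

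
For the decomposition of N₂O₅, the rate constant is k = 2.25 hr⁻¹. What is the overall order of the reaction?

first order (1)

Step 1: The units of k for an nth-order reaction are (concentration)^(1-n)·(time)⁻¹.
Step 2: Here k has units hr⁻¹, so the concentration exponent is 0.
Step 3: 1 - n = 0 ⇒ n = 1. The reaction is first order.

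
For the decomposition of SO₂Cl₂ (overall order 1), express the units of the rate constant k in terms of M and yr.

yr⁻¹

Step 1: For overall order n, rate = k × (concentration)^n.
Step 2: Rate has units M·yr⁻¹; concentration term has units M^1.
Step 3: k = rate / (concentration)^n, so units of k = M^(1-1)·yr⁻¹ = yr⁻¹.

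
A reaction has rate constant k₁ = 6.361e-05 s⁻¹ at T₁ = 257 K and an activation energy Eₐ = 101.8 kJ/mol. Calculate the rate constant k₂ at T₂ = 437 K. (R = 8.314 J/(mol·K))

2.120e+04 s⁻¹

Step 1: Use the two-temperature Arrhenius form: ln(k₂/k₁) = -Eₐ/R × (1/T₂ - 1/T₁)
Step 2: Convert Eₐ to J/mol: 101.8 kJ/mol = 101800 J/mol
Step 3: 1/T₂ - 1/T₁ = 1/437 - 1/257 = -1.602721e-03 K⁻¹
Step 4: ln(k₂/k₁) = -101800/8.314 × -1.602721e-03 = 19.62437
Step 5: k₂ = k₁ × exp(19.62437) = 6.361e-05 × 3.33239e+08 = 2.120e+04 s⁻¹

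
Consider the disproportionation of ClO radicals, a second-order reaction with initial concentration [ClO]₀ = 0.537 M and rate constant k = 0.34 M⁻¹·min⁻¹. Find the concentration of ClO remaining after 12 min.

0.1683 M

Step 1: For a second-order reaction: 1/[ClO] = 1/[ClO]₀ + kt
Step 2: 1/[ClO] = 1/0.537 + 0.34 × 12
Step 3: 1/[ClO] = 1.862 + 4.08 = 5.942
Step 4: [ClO] = 1/5.942 = 0.1683 M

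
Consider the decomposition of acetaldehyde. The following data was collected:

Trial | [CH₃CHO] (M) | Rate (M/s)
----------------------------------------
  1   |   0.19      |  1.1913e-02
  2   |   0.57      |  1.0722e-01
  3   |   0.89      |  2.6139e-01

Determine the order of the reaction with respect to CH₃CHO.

second order (2)

Step 1: Compare trials to find order n where rate₂/rate₁ = ([CH₃CHO]₂/[CH₃CHO]₁)^n
Step 2: rate₂/rate₁ = 1.0722e-01/1.1913e-02 = 9
Step 3: [CH₃CHO]₂/[CH₃CHO]₁ = 0.57/0.19 = 3
Step 4: n = ln(9)/ln(3) = 2.00 ≈ 2
Step 5: The reaction is second order in CH₃CHO.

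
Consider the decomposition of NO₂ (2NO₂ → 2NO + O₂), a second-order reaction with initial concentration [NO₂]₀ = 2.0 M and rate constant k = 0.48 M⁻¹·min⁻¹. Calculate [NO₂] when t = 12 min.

0.1597 M

Step 1: For a second-order reaction: 1/[NO₂] = 1/[NO₂]₀ + kt
Step 2: 1/[NO₂] = 1/2.0 + 0.48 × 12
Step 3: 1/[NO₂] = 0.5 + 5.76 = 6.26
Step 4: [NO₂] = 1/6.26 = 0.1597 M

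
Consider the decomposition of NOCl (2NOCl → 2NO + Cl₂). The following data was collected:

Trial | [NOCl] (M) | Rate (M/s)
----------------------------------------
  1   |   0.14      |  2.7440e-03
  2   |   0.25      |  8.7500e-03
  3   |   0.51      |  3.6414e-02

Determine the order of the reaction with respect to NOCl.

second order (2)

Step 1: Compare trials to find order n where rate₂/rate₁ = ([NOCl]₂/[NOCl]₁)^n
Step 2: rate₂/rate₁ = 8.7500e-03/2.7440e-03 = 3.189
Step 3: [NOCl]₂/[NOCl]₁ = 0.25/0.14 = 1.786
Step 4: n = ln(3.189)/ln(1.786) = 2.00 ≈ 2
Step 5: The reaction is second order in NOCl.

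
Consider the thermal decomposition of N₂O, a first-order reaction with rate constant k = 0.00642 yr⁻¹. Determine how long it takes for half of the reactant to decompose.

108 yr

Step 1: For a first-order reaction, t₁/₂ = ln(2)/k
Step 2: t₁/₂ = ln(2)/0.00642
Step 3: t₁/₂ = 0.6931/0.00642 = 108 yr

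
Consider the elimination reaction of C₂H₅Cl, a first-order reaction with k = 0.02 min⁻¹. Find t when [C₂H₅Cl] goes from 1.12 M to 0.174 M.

93.1 min

Step 1: For first-order: t = ln([C₂H₅Cl]₀/[C₂H₅Cl])/k
Step 2: t = ln(1.12/0.174)/0.02
Step 3: t = ln(6.437)/0.02
Step 4: t = 1.862/0.02 = 93.1 min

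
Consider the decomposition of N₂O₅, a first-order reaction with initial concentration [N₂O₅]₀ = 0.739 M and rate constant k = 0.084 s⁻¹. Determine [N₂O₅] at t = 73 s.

0.001605 M

Step 1: For a first-order reaction: [N₂O₅] = [N₂O₅]₀ × e^(-kt)
Step 2: [N₂O₅] = 0.739 × e^(-0.084 × 73)
Step 3: [N₂O₅] = 0.739 × e^(-6.132)
Step 4: [N₂O₅] = 0.739 × 0.00217223 = 0.001605 M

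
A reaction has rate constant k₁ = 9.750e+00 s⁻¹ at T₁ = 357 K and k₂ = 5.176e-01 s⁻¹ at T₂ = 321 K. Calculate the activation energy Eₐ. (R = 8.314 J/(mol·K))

77.7 kJ/mol

Step 1: Use the two-temperature Arrhenius form: ln(k₂/k₁) = -Eₐ/R × (1/T₂ - 1/T₁)
Step 2: ln(k₂/k₁) = ln(5.176e-01/9.750e+00) = ln(0.0530872) = -2.93582
Step 3: 1/T₂ - 1/T₁ = 1/321 - 1/357 = 3.141443e-04 K⁻¹
Step 4: Eₐ = -R × ln(k₂/k₁) / (1/T₂ - 1/T₁) = -8.314 × -2.93582 / 3.141443e-04
Step 5: Eₐ = 7.7698e+04 J/mol = 77.7 kJ/mol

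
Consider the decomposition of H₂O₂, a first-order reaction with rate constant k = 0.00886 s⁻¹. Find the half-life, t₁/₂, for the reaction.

78.23 s

Step 1: For a first-order reaction, t₁/₂ = ln(2)/k
Step 2: t₁/₂ = ln(2)/0.00886
Step 3: t₁/₂ = 0.6931/0.00886 = 78.23 s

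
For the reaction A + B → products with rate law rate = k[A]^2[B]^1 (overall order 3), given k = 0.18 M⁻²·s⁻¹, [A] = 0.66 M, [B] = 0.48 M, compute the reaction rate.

0.03764 M/s

Step 1: The rate law is rate = k[A]^2[B]^1, overall order = 2+1 = 3
Step 2: Substitute values: rate = 0.18 × (0.66)^2 × (0.48)^1
Step 3: rate = 0.18 × 0.4356 × 0.48 = 0.0376358 M/s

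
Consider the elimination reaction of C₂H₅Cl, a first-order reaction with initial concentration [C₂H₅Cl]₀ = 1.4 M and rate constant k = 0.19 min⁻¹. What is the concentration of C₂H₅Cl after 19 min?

0.03787 M

Step 1: For a first-order reaction: [C₂H₅Cl] = [C₂H₅Cl]₀ × e^(-kt)
Step 2: [C₂H₅Cl] = 1.4 × e^(-0.19 × 19)
Step 3: [C₂H₅Cl] = 1.4 × e^(-3.61)
Step 4: [C₂H₅Cl] = 1.4 × 0.0270518 = 0.03787 M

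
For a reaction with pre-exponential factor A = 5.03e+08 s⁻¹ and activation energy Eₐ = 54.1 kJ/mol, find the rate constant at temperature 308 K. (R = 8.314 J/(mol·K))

3.36e-01 s⁻¹

Step 1: Use the Arrhenius equation: k = A × exp(-Eₐ/RT)
Step 2: Convert Eₐ to J/mol: 54.1 kJ/mol = 54100 J/mol
Step 3: Calculate the exponent: -Eₐ/(RT) = -54100/(8.314 × 308) = -21.12694
Step 4: k = 5.03e+08 × exp(-21.12694)
Step 5: k = 5.03e+08 × 6.67862e-10 = 3.3593e-01 s⁻¹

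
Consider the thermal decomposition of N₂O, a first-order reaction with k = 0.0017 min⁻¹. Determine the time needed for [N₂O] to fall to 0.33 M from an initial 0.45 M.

182.4 min

Step 1: For first-order: t = ln([N₂O]₀/[N₂O])/k
Step 2: t = ln(0.45/0.33)/0.0017
Step 3: t = ln(1.364)/0.0017
Step 4: t = 0.3102/0.0017 = 182.4 min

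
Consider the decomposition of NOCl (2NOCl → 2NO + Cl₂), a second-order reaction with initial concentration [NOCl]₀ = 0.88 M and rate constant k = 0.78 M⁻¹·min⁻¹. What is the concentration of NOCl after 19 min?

0.06267 M

Step 1: For a second-order reaction: 1/[NOCl] = 1/[NOCl]₀ + kt
Step 2: 1/[NOCl] = 1/0.88 + 0.78 × 19
Step 3: 1/[NOCl] = 1.136 + 14.82 = 15.96
Step 4: [NOCl] = 1/15.96 = 0.06267 M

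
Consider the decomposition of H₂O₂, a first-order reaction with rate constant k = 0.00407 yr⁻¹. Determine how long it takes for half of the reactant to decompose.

170.3 yr

Step 1: For a first-order reaction, t₁/₂ = ln(2)/k
Step 2: t₁/₂ = ln(2)/0.00407
Step 3: t₁/₂ = 0.6931/0.00407 = 170.3 yr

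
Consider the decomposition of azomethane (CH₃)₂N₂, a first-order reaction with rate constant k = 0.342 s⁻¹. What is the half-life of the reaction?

2.027 s

Step 1: For a first-order reaction, t₁/₂ = ln(2)/k
Step 2: t₁/₂ = ln(2)/0.342
Step 3: t₁/₂ = 0.6931/0.342 = 2.027 s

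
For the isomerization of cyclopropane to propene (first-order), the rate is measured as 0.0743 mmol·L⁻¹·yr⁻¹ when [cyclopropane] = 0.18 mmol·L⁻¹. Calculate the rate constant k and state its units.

0.4128 yr⁻¹

Step 1: rate = k[cyclopropane]^1, so k = rate / [cyclopropane]^1.
Step 2: k = 0.0743 / (0.18)^1 = 0.0743 / 0.18.
Step 3: k = 0.4128 yr⁻¹.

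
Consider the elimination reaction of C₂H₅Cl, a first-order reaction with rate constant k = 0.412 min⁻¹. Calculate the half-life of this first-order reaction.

1.682 min

Step 1: For a first-order reaction, t₁/₂ = ln(2)/k
Step 2: t₁/₂ = ln(2)/0.412
Step 3: t₁/₂ = 0.6931/0.412 = 1.682 min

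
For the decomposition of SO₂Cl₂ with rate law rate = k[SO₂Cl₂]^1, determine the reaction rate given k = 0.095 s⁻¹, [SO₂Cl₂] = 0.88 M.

0.0836 M/s

Step 1: Identify the rate law: rate = k[SO₂Cl₂]^1
Step 2: Substitute values: rate = 0.095 × (0.88)^1
Step 3: Calculate: rate = 0.095 × 0.88 = 0.0836 M/s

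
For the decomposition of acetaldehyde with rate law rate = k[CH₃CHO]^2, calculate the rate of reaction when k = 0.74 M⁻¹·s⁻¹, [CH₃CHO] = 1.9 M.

2.671 M/s

Step 1: Identify the rate law: rate = k[CH₃CHO]^2
Step 2: Substitute values: rate = 0.74 × (1.9)^2
Step 3: Calculate: rate = 0.74 × 3.61 = 2.6714 M/s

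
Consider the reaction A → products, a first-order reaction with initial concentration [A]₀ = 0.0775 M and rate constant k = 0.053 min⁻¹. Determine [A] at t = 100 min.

0.0003868 M

Step 1: For a first-order reaction: [A] = [A]₀ × e^(-kt)
Step 2: [A] = 0.0775 × e^(-0.053 × 100)
Step 3: [A] = 0.0775 × e^(-5.3)
Step 4: [A] = 0.0775 × 0.00499159 = 0.0003868 M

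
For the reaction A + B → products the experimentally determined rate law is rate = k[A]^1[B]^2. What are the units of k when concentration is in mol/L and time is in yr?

(mol/L)⁻²·yr⁻¹

Step 1: Overall order = 1 + 2 = 3.
Step 2: rate has units mol/L·yr⁻¹; [A]^1[B]^2 has units (mol/L)^3.
Step 3: k = rate/([A]^1[B]^2), so units of k = (mol/L)^(1-3)·yr⁻¹ = (mol/L)⁻²·yr⁻¹.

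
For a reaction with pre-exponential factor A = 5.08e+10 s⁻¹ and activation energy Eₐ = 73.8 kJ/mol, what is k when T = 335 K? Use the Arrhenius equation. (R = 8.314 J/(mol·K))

1.58e-01 s⁻¹

Step 1: Use the Arrhenius equation: k = A × exp(-Eₐ/RT)
Step 2: Convert Eₐ to J/mol: 73.8 kJ/mol = 73800 J/mol
Step 3: Calculate the exponent: -Eₐ/(RT) = -73800/(8.314 × 335) = -26.49729
Step 4: k = 5.08e+10 × exp(-26.49729)
Step 5: k = 5.08e+10 × 3.10723e-12 = 1.5785e-01 s⁻¹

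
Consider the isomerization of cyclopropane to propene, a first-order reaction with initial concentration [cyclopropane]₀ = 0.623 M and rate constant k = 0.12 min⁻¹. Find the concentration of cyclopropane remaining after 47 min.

0.002213 M

Step 1: For a first-order reaction: [cyclopropane] = [cyclopropane]₀ × e^(-kt)
Step 2: [cyclopropane] = 0.623 × e^(-0.12 × 47)
Step 3: [cyclopropane] = 0.623 × e^(-5.64)
Step 4: [cyclopropane] = 0.623 × 0.00355287 = 0.002213 M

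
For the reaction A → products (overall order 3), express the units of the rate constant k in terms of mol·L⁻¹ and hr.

(mol·L⁻¹)⁻²·hr⁻¹

Step 1: For overall order n, rate = k × (concentration)^n.
Step 2: Rate has units mol·L⁻¹·hr⁻¹; concentration term has units (mol·L⁻¹)^3.
Step 3: k = rate / (concentration)^n, so units of k = (mol·L⁻¹)^(1-3)·hr⁻¹ = (mol·L⁻¹)⁻²·hr⁻¹.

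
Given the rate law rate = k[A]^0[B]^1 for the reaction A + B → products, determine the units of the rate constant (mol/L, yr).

yr⁻¹

Step 1: Overall order = 0 + 1 = 1.
Step 2: rate has units mol/L·yr⁻¹; [A]^0[B]^1 has units (mol/L)^1.
Step 3: k = rate/([A]^0[B]^1), so units of k = (mol/L)^(1-1)·yr⁻¹ = yr⁻¹.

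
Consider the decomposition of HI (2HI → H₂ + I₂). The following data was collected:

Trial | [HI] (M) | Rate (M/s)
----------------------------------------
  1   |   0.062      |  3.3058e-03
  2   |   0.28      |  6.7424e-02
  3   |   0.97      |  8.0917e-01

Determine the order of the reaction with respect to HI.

second order (2)

Step 1: Compare trials to find order n where rate₂/rate₁ = ([HI]₂/[HI]₁)^n
Step 2: rate₂/rate₁ = 6.7424e-02/3.3058e-03 = 20.4
Step 3: [HI]₂/[HI]₁ = 0.28/0.062 = 4.516
Step 4: n = ln(20.4)/ln(4.516) = 2.00 ≈ 2
Step 5: The reaction is second order in HI.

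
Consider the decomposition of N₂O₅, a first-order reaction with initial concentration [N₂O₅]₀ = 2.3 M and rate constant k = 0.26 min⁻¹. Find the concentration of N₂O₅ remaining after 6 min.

0.4833 M

Step 1: For a first-order reaction: [N₂O₅] = [N₂O₅]₀ × e^(-kt)
Step 2: [N₂O₅] = 2.3 × e^(-0.26 × 6)
Step 3: [N₂O₅] = 2.3 × e^(-1.56)
Step 4: [N₂O₅] = 2.3 × 0.210136 = 0.4833 M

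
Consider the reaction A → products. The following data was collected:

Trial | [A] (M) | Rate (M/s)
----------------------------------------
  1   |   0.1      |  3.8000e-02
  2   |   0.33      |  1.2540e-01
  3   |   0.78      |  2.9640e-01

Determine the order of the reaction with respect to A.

first order (1)

Step 1: Compare trials to find order n where rate₂/rate₁ = ([A]₂/[A]₁)^n
Step 2: rate₂/rate₁ = 1.2540e-01/3.8000e-02 = 3.3
Step 3: [A]₂/[A]₁ = 0.33/0.1 = 3.3
Step 4: n = ln(3.3)/ln(3.3) = 1.00 ≈ 1
Step 5: The reaction is first order in A.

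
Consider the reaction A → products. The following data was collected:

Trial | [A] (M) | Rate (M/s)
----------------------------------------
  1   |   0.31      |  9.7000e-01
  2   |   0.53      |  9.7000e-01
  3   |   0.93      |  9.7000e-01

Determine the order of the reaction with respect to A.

zeroth order (0)

Step 1: Compare trials - when concentration changes, rate stays constant.
Step 2: rate₂/rate₁ = 9.7000e-01/9.7000e-01 = 1
Step 3: [A]₂/[A]₁ = 0.53/0.31 = 1.71
Step 4: Since rate ratio ≈ (conc ratio)^0, the reaction is zeroth order.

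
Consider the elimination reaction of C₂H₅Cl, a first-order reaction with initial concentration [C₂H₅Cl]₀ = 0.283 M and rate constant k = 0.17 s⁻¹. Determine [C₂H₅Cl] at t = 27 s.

0.002873 M

Step 1: For a first-order reaction: [C₂H₅Cl] = [C₂H₅Cl]₀ × e^(-kt)
Step 2: [C₂H₅Cl] = 0.283 × e^(-0.17 × 27)
Step 3: [C₂H₅Cl] = 0.283 × e^(-4.59)
Step 4: [C₂H₅Cl] = 0.283 × 0.0101529 = 0.002873 M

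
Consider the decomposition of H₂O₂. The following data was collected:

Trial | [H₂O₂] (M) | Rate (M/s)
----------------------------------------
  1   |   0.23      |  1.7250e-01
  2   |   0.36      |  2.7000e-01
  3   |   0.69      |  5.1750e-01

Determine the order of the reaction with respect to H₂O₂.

first order (1)

Step 1: Compare trials to find order n where rate₂/rate₁ = ([H₂O₂]₂/[H₂O₂]₁)^n
Step 2: rate₂/rate₁ = 2.7000e-01/1.7250e-01 = 1.565
Step 3: [H₂O₂]₂/[H₂O₂]₁ = 0.36/0.23 = 1.565
Step 4: n = ln(1.565)/ln(1.565) = 1.00 ≈ 1
Step 5: The reaction is first order in H₂O₂.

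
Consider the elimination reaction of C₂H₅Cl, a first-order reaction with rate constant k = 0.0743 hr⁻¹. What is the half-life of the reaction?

9.329 hr

Step 1: For a first-order reaction, t₁/₂ = ln(2)/k
Step 2: t₁/₂ = ln(2)/0.0743
Step 3: t₁/₂ = 0.6931/0.0743 = 9.329 hr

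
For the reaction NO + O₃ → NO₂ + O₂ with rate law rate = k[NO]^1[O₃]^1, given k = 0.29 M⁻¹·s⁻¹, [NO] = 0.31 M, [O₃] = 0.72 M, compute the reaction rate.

0.06473 M/s

Step 1: The rate law is rate = k[NO]^1[O₃]^1
Step 2: Substitute: rate = 0.29 × (0.31)^1 × (0.72)^1
Step 3: rate = 0.29 × 0.31 × 0.72 = 0.064728 M/s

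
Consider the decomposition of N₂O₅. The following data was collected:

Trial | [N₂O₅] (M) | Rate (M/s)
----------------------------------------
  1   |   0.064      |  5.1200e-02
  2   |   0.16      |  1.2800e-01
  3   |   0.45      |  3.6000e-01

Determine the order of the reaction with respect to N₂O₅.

first order (1)

Step 1: Compare trials to find order n where rate₂/rate₁ = ([N₂O₅]₂/[N₂O₅]₁)^n
Step 2: rate₂/rate₁ = 1.2800e-01/5.1200e-02 = 2.5
Step 3: [N₂O₅]₂/[N₂O₅]₁ = 0.16/0.064 = 2.5
Step 4: n = ln(2.5)/ln(2.5) = 1.00 ≈ 1
Step 5: The reaction is first order in N₂O₅.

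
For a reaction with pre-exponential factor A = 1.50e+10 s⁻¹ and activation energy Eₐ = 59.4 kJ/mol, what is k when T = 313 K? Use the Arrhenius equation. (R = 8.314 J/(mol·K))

1.83e+00 s⁻¹

Step 1: Use the Arrhenius equation: k = A × exp(-Eₐ/RT)
Step 2: Convert Eₐ to J/mol: 59.4 kJ/mol = 59400 J/mol
Step 3: Calculate the exponent: -Eₐ/(RT) = -59400/(8.314 × 313) = -22.82612
Step 4: k = 1.50e+10 × exp(-22.82612)
Step 5: k = 1.50e+10 × 1.22107e-10 = 1.8316e+00 s⁻¹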